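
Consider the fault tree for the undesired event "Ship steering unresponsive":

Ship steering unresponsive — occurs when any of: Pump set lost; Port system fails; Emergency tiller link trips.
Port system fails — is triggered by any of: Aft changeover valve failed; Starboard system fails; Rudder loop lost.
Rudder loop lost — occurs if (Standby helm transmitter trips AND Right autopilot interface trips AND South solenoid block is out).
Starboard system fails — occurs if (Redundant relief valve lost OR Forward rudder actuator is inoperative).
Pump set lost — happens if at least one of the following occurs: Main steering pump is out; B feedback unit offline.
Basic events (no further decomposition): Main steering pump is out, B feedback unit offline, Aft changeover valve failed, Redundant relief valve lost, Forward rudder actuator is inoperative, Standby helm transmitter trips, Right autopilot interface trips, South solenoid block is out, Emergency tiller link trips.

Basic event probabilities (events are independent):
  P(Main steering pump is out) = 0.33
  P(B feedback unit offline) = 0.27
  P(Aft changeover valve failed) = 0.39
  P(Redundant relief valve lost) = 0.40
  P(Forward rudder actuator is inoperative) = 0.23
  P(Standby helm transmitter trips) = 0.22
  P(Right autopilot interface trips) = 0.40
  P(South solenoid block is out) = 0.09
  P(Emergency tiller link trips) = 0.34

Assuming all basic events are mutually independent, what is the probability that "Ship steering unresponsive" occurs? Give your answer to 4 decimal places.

P(Pump set lost) [OR] = 1 − (1−0.33) × (1−0.27) = 0.510900
P(Starboard system fails) [OR] = 1 − (1−0.40) × (1−0.23) = 0.538000
P(Rudder loop lost) [AND] = 0.22 × 0.40 × 0.09 = 0.007920
P(Port system fails) [OR] = 1 − (1−0.39) × (1−0.538000) × (1−0.007920) = 0.720412
P(Ship steering unresponsive) [OR] = 1 − (1−0.510900) × (1−0.720412) × (1−0.34) = 0.909747
Rounded to 4 decimal places: P(Ship steering unresponsive) ≈ 0.9097.

0.9097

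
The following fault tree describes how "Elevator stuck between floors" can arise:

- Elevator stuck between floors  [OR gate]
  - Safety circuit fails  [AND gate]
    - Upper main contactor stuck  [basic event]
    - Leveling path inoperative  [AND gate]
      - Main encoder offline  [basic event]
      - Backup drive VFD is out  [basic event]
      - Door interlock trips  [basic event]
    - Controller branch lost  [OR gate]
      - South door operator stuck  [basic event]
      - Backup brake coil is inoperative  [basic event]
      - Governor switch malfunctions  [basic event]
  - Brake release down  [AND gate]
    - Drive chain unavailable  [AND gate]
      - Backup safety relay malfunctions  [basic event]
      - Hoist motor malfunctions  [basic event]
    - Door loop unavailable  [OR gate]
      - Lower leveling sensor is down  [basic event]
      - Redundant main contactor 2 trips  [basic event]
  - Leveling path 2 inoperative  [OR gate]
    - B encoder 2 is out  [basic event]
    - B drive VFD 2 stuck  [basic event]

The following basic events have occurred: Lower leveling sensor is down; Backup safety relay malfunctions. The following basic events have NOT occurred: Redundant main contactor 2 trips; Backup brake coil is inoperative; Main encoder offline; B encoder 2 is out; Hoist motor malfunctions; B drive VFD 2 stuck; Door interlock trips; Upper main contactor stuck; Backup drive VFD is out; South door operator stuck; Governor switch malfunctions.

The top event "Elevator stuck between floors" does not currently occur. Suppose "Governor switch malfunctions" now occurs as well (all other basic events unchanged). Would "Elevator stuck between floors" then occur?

No

Counterfactual: set "Governor switch malfunctions" to occurred.
Leveling path inoperative [AND]: Main encoder offline=not, Backup drive VFD is out=not, Door interlock trips=not → not all inputs occur → does not occur.
Controller branch lost [OR]: South door operator stuck=not, Backup brake coil is inoperative=not, Governor switch malfunctions=occurs → at least one input occurs → occurs.
Safety circuit fails [AND]: Upper main contactor stuck=not, Leveling path inoperative=not, Controller branch lost=occurs → not all inputs occur → does not occur.
Drive chain unavailable [AND]: Backup safety relay malfunctions=occurs, Hoist motor malfunctions=not → not all inputs occur → does not occur.
Door loop unavailable [OR]: Lower leveling sensor is down=occurs, Redundant main contactor 2 trips=not → at least one input occurs → occurs.
Brake release down [AND]: Drive chain unavailable=not, Door loop unavailable=occurs → not all inputs occur → does not occur.
Leveling path 2 inoperative [OR]: B encoder 2 is out=not, B drive VFD 2 stuck=not → no input occurs → does not occur.
Elevator stuck between floors [OR]: Safety circuit fails=not, Brake release down=not, Leveling path 2 inoperative=not → no input occurs → does not occur.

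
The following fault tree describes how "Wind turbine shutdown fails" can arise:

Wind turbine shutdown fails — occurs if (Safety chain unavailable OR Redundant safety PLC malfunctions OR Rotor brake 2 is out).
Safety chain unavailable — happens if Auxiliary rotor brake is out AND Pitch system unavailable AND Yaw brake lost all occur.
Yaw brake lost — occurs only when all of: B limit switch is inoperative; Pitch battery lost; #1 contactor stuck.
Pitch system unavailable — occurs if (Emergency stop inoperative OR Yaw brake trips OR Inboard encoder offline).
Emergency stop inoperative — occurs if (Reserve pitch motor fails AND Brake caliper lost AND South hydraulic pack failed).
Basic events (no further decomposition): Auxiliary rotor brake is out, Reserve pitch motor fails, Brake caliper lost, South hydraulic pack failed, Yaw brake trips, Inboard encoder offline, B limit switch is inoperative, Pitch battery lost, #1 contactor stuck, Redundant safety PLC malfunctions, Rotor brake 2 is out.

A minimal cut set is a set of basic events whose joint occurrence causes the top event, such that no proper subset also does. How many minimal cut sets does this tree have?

5

Emergency stop inoperative [AND]: one cut set from each child combined → 1 × 1 × 1 = 1 cut set(s).
Pitch system unavailable [OR]: union of children's cut sets → 3 cut set(s).
Yaw brake lost [AND]: one cut set from each child combined → 1 × 1 × 1 = 1 cut set(s).
Safety chain unavailable [AND]: one cut set from each child combined → 1 × 3 × 1 = 3 cut set(s).
Wind turbine shutdown fails [OR]: union of children's cut sets → 5 cut set(s).
Minimal cut sets: {#1 contactor stuck, Auxiliary rotor brake is out, B limit switch is inoperative, Brake caliper lost, Pitch battery lost, Reserve pitch motor fails, South hydraulic pack failed}; {#1 contactor stuck, Auxiliary rotor brake is out, B limit switch is inoperative, Pitch battery lost, Yaw brake trips}; {#1 contactor stuck, Auxiliary rotor brake is out, B limit switch is inoperative, Inboard encoder offline, Pitch battery lost}; {Redundant safety PLC malfunctions}; {Rotor brake 2 is out}.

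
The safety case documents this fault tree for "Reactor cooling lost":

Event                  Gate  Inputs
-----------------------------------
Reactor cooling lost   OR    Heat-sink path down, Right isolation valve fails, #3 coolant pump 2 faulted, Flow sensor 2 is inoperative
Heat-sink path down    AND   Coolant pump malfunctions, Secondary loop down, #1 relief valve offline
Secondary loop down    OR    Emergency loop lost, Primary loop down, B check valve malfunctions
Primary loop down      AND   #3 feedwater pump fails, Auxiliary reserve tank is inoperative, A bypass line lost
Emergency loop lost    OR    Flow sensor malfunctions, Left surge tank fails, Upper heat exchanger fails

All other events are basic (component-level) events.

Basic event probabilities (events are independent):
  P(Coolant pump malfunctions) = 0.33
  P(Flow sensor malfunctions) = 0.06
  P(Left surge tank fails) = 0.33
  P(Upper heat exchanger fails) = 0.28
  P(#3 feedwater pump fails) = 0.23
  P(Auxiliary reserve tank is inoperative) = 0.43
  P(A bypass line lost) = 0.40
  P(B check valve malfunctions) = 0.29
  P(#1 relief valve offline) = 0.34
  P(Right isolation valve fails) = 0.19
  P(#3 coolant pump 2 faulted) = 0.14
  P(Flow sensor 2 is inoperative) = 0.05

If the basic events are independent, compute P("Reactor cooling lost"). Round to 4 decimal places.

P(Emergency loop lost) [OR] = 1 − (1−0.06) × (1−0.33) × (1−0.28) = 0.546544
P(Primary loop down) [AND] = 0.23 × 0.43 × 0.40 = 0.039560
P(Secondary loop down) [OR] = 1 − (1−0.546544) × (1−0.039560) × (1−0.29) = 0.690783
P(Heat-sink path down) [AND] = 0.33 × 0.690783 × 0.34 = 0.077506
P(Reactor cooling lost) [OR] = 1 − (1−0.077506) × (1−0.19) × (1−0.14) × (1−0.05) = 0.389521
Rounded to 4 decimal places: P(Reactor cooling lost) ≈ 0.3895.

0.3895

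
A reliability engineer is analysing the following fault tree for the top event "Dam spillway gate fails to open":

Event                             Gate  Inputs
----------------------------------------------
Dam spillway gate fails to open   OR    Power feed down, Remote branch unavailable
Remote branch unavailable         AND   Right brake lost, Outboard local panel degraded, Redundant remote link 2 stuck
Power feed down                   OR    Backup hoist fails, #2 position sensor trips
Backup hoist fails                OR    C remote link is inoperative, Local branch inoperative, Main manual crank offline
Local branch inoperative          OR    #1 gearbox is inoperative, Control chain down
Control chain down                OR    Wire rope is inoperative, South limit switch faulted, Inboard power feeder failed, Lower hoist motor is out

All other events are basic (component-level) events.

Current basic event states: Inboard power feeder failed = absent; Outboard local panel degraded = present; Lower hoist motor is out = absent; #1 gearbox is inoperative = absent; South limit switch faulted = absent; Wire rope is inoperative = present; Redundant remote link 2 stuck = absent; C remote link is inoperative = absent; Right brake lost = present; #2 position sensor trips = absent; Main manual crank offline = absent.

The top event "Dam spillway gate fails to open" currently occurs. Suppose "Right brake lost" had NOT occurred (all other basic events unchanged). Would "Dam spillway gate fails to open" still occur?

Yes

Counterfactual: set "Right brake lost" to not occurred.
Control chain down [OR]: Wire rope is inoperative=occurs, South limit switch faulted=not, Inboard power feeder failed=not, Lower hoist motor is out=not → at least one input occurs → occurs.
Local branch inoperative [OR]: #1 gearbox is inoperative=not, Control chain down=occurs → at least one input occurs → occurs.
Backup hoist fails [OR]: C remote link is inoperative=not, Local branch inoperative=occurs, Main manual crank offline=not → at least one input occurs → occurs.
Power feed down [OR]: Backup hoist fails=occurs, #2 position sensor trips=not → at least one input occurs → occurs.
Remote branch unavailable [AND]: Right brake lost=not, Outboard local panel degraded=occurs, Redundant remote link 2 stuck=not → not all inputs occur → does not occur.
Dam spillway gate fails to open [OR]: Power feed down=occurs, Remote branch unavailable=not → at least one input occurs → occurs.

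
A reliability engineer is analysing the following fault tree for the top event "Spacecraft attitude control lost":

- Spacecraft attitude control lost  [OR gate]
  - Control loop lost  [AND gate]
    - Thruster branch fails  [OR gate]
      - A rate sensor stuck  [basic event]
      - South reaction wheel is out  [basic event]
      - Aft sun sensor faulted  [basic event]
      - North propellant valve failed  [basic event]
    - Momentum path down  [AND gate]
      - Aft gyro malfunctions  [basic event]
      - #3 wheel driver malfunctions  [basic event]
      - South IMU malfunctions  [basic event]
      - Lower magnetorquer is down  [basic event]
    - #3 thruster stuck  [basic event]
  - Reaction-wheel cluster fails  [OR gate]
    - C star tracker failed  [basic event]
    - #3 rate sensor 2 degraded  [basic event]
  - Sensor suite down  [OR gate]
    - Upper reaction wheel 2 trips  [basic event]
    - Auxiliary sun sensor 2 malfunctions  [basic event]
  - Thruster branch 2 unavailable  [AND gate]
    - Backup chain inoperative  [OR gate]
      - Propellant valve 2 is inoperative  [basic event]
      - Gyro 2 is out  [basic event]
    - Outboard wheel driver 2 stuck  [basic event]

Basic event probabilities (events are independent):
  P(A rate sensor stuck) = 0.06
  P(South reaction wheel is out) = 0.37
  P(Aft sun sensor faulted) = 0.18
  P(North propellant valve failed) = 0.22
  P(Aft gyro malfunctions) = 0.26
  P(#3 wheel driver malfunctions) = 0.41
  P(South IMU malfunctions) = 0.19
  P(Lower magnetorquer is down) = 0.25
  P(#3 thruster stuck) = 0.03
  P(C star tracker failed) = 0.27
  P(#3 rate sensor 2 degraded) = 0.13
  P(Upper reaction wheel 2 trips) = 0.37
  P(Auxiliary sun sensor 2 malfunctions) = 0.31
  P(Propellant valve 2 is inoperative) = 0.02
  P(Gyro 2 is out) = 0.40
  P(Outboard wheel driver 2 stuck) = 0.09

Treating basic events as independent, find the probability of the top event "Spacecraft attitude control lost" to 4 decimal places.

0.7342

P(Thruster branch fails) [OR] = 1 − (1−0.06) × (1−0.37) × (1−0.18) × (1−0.22) = 0.621229
P(Momentum path down) [AND] = 0.26 × 0.41 × 0.19 × 0.25 = 0.005064
P(Control loop lost) [AND] = 0.621229 × 0.005064 × 0.03 = 0.000094
P(Reaction-wheel cluster fails) [OR] = 1 − (1−0.27) × (1−0.13) = 0.364900
P(Sensor suite down) [OR] = 1 − (1−0.37) × (1−0.31) = 0.565300
P(Backup chain inoperative) [OR] = 1 − (1−0.02) × (1−0.40) = 0.412000
P(Thruster branch 2 unavailable) [AND] = 0.412000 × 0.09 = 0.037080
P(Spacecraft attitude control lost) [OR] = 1 − (1−0.000094) × (1−0.364900) × (1−0.565300) × (1−0.037080) = 0.734184
Rounded to 4 decimal places: P(Spacecraft attitude control lost) ≈ 0.7342.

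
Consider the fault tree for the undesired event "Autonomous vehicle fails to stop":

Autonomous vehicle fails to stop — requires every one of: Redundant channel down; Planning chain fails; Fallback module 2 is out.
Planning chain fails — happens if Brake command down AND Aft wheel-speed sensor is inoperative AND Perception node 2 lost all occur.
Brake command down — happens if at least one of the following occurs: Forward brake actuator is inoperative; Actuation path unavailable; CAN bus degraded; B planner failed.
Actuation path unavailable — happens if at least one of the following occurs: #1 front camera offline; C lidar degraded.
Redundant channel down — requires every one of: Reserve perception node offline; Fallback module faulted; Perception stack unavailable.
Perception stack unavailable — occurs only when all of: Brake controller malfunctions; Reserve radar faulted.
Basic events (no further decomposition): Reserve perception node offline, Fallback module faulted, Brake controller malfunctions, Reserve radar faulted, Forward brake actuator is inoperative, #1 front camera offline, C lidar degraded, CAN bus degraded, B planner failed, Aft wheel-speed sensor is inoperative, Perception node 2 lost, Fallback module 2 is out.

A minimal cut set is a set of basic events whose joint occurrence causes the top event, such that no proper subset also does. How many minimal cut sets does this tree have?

5

Perception stack unavailable [AND]: one cut set from each child combined → 1 × 1 = 1 cut set(s).
Redundant channel down [AND]: one cut set from each child combined → 1 × 1 × 1 = 1 cut set(s).
Actuation path unavailable [OR]: union of children's cut sets → 2 cut set(s).
Brake command down [OR]: union of children's cut sets → 5 cut set(s).
Planning chain fails [AND]: one cut set from each child combined → 5 × 1 × 1 = 5 cut set(s).
Autonomous vehicle fails to stop [AND]: one cut set from each child combined → 1 × 5 × 1 = 5 cut set(s).
Minimal cut sets: {Aft wheel-speed sensor is inoperative, Brake controller malfunctions, Fallback module 2 is out, Fallback module faulted, Forward brake actuator is inoperative, Perception node 2 lost, Reserve perception node offline, Reserve radar faulted}; {#1 front camera offline, Aft wheel-speed sensor is inoperative, Brake controller malfunctions, Fallback module 2 is out, Fallback module faulted, Perception node 2 lost, Reserve perception node offline, Reserve radar faulted}; {Aft wheel-speed sensor is inoperative, Brake controller malfunctions, C lidar degraded, Fallback module 2 is out, Fallback module faulted, Perception node 2 lost, Reserve perception node offline, Reserve radar faulted}; {Aft wheel-speed sensor is inoperative, Brake controller malfunctions, CAN bus degraded, Fallback module 2 is out, Fallback module faulted, Perception node 2 lost, Reserve perception node offline, Reserve radar faulted}; {Aft wheel-speed sensor is inoperative, B planner failed, Brake controller malfunctions, Fallback module 2 is out, Fallback module faulted, Perception node 2 lost, Reserve perception node offline, Reserve radar faulted}.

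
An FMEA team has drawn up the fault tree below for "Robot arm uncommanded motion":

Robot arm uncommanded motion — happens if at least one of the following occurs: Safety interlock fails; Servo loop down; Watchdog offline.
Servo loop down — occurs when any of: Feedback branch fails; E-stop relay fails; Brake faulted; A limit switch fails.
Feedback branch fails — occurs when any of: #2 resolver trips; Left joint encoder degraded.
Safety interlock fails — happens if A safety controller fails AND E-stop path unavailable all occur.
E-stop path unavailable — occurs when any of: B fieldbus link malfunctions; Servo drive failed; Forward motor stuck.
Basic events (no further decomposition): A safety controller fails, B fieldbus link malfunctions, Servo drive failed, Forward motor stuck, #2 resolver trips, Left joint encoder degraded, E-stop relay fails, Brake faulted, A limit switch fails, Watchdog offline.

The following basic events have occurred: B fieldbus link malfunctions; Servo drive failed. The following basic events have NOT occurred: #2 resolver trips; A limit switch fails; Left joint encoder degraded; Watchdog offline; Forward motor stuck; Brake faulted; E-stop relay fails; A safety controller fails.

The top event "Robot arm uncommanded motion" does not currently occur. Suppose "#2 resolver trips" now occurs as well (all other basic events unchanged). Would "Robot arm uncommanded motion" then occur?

Counterfactual: set "#2 resolver trips" to occurred.
E-stop path unavailable [OR]: B fieldbus link malfunctions=occurs, Servo drive failed=occurs, Forward motor stuck=not → at least one input occurs → occurs.
Safety interlock fails [AND]: A safety controller fails=not, E-stop path unavailable=occurs → not all inputs occur → does not occur.
Feedback branch fails [OR]: #2 resolver trips=occurs, Left joint encoder degraded=not → at least one input occurs → occurs.
Servo loop down [OR]: Feedback branch fails=occurs, E-stop relay fails=not, Brake faulted=not, A limit switch fails=not → at least one input occurs → occurs.
Robot arm uncommanded motion [OR]: Safety interlock fails=not, Servo loop down=occurs, Watchdog offline=not → at least one input occurs → occurs.

Yes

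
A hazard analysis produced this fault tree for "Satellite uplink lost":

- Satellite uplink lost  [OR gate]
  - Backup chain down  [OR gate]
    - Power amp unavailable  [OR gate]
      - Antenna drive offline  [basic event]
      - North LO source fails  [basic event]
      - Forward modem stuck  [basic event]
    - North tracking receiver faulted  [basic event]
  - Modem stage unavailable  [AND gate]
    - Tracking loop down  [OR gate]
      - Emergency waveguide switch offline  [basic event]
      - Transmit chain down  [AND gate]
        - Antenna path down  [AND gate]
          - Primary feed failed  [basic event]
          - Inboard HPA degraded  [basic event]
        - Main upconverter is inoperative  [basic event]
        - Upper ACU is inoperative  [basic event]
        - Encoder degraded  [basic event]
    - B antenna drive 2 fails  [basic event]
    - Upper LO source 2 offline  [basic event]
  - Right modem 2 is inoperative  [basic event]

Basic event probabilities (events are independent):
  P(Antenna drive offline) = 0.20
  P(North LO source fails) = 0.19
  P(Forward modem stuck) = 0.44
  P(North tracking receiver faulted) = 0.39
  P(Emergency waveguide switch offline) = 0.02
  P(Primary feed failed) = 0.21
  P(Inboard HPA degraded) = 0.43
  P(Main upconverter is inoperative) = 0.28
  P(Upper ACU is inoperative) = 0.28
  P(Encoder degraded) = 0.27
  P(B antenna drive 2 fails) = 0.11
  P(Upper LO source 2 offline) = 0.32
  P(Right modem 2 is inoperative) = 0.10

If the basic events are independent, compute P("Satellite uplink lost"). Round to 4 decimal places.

0.8009

P(Power amp unavailable) [OR] = 1 − (1−0.20) × (1−0.19) × (1−0.44) = 0.637120
P(Backup chain down) [OR] = 1 − (1−0.637120) × (1−0.39) = 0.778643
P(Antenna path down) [AND] = 0.21 × 0.43 = 0.090300
P(Transmit chain down) [AND] = 0.090300 × 0.28 × 0.28 × 0.27 = 0.001911
P(Tracking loop down) [OR] = 1 − (1−0.02) × (1−0.001911) = 0.021873
P(Modem stage unavailable) [AND] = 0.021873 × 0.11 × 0.32 = 0.000770
P(Satellite uplink lost) [OR] = 1 − (1−0.778643) × (1−0.000770) × (1−0.10) = 0.800932
Rounded to 4 decimal places: P(Satellite uplink lost) ≈ 0.8009.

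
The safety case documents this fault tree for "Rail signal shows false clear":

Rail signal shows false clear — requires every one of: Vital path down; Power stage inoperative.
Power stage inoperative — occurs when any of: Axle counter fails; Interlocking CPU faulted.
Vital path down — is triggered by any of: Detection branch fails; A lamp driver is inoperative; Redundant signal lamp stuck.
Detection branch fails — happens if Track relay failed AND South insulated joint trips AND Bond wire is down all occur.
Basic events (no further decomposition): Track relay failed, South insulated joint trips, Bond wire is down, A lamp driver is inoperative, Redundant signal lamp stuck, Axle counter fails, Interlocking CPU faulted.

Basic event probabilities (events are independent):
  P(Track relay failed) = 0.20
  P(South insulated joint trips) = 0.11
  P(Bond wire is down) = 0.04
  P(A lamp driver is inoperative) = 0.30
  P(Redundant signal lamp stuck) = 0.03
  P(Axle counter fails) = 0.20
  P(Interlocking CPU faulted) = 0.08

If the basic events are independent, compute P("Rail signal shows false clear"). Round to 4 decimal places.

P(Detection branch fails) [AND] = 0.20 × 0.11 × 0.04 = 0.000880
P(Vital path down) [OR] = 1 − (1−0.000880) × (1−0.30) × (1−0.03) = 0.321598
P(Power stage inoperative) [OR] = 1 − (1−0.20) × (1−0.08) = 0.264000
P(Rail signal shows false clear) [AND] = 0.321598 × 0.264000 = 0.084902
Rounded to 4 decimal places: P(Rail signal shows false clear) ≈ 0.0849.

0.0849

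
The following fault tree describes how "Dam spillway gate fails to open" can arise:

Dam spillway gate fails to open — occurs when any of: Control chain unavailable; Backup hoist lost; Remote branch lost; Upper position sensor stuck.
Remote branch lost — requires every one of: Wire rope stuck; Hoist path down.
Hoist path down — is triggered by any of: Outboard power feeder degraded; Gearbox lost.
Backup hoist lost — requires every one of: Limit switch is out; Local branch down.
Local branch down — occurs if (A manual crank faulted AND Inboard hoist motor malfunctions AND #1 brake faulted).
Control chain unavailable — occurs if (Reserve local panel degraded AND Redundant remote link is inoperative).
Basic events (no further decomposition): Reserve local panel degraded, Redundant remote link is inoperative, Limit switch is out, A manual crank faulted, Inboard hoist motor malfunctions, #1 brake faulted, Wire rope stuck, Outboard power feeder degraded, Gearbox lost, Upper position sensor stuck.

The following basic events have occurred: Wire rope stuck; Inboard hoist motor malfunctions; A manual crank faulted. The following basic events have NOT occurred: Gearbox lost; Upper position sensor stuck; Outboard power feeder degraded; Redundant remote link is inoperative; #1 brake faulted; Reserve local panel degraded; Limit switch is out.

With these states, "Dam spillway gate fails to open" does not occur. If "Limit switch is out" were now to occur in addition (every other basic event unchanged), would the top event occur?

No

Counterfactual: set "Limit switch is out" to occurred.
Control chain unavailable [AND]: Reserve local panel degraded=not, Redundant remote link is inoperative=not → not all inputs occur → does not occur.
Local branch down [AND]: A manual crank faulted=occurs, Inboard hoist motor malfunctions=occurs, #1 brake faulted=not → not all inputs occur → does not occur.
Backup hoist lost [AND]: Limit switch is out=occurs, Local branch down=not → not all inputs occur → does not occur.
Hoist path down [OR]: Outboard power feeder degraded=not, Gearbox lost=not → no input occurs → does not occur.
Remote branch lost [AND]: Wire rope stuck=occurs, Hoist path down=not → not all inputs occur → does not occur.
Dam spillway gate fails to open [OR]: Control chain unavailable=not, Backup hoist lost=not, Remote branch lost=not, Upper position sensor stuck=not → no input occurs → does not occur.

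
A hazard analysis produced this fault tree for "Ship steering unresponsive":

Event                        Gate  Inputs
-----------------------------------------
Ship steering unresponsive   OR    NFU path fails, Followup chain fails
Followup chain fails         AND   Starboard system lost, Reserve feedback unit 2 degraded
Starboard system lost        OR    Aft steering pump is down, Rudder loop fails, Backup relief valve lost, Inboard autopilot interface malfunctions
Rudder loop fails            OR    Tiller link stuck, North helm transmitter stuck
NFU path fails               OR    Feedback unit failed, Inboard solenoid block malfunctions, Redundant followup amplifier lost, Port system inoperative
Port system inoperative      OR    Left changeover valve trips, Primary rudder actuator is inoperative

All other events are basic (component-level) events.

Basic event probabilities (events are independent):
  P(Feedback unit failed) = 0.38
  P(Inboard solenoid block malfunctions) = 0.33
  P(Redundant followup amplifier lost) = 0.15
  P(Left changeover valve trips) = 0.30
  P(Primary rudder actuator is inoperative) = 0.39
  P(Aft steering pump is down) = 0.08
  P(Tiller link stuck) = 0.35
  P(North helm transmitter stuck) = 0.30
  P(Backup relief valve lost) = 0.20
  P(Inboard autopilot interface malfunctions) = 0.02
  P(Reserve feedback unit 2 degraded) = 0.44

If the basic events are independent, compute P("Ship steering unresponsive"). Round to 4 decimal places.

0.8938

P(Port system inoperative) [OR] = 1 − (1−0.30) × (1−0.39) = 0.573000
P(NFU path fails) [OR] = 1 − (1−0.38) × (1−0.33) × (1−0.15) × (1−0.573000) = 0.849231
P(Rudder loop fails) [OR] = 1 − (1−0.35) × (1−0.30) = 0.545000
P(Starboard system lost) [OR] = 1 − (1−0.08) × (1−0.545000) × (1−0.20) × (1−0.02) = 0.671818
P(Followup chain fails) [AND] = 0.671818 × 0.44 = 0.295600
P(Ship steering unresponsive) [OR] = 1 − (1−0.849231) × (1−0.295600) = 0.893798
Rounded to 4 decimal places: P(Ship steering unresponsive) ≈ 0.8938.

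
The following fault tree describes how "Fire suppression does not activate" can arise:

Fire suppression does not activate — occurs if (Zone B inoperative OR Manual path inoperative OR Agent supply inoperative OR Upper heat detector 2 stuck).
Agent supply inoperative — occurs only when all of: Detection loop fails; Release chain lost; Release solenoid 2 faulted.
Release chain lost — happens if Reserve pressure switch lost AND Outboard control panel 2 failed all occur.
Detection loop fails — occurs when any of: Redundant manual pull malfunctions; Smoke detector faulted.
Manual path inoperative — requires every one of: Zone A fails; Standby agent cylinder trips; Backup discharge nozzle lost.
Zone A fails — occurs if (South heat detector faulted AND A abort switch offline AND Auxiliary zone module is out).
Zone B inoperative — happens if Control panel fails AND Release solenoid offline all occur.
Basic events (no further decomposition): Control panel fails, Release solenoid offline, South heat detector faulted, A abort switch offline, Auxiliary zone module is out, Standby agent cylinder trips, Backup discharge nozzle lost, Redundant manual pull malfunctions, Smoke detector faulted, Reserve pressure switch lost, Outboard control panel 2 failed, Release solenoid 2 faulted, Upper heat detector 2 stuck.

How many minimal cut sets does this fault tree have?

5

Zone B inoperative [AND]: one cut set from each child combined → 1 × 1 = 1 cut set(s).
Zone A fails [AND]: one cut set from each child combined → 1 × 1 × 1 = 1 cut set(s).
Manual path inoperative [AND]: one cut set from each child combined → 1 × 1 × 1 = 1 cut set(s).
Detection loop fails [OR]: union of children's cut sets → 2 cut set(s).
Release chain lost [AND]: one cut set from each child combined → 1 × 1 = 1 cut set(s).
Agent supply inoperative [AND]: one cut set from each child combined → 2 × 1 × 1 = 2 cut set(s).
Fire suppression does not activate [OR]: union of children's cut sets → 5 cut set(s).
Minimal cut sets: {Control panel fails, Release solenoid offline}; {A abort switch offline, Auxiliary zone module is out, Backup discharge nozzle lost, South heat detector faulted, Standby agent cylinder trips}; {Outboard control panel 2 failed, Redundant manual pull malfunctions, Release solenoid 2 faulted, Reserve pressure switch lost}; {Outboard control panel 2 failed, Release solenoid 2 faulted, Reserve pressure switch lost, Smoke detector faulted}; {Upper heat detector 2 stuck}.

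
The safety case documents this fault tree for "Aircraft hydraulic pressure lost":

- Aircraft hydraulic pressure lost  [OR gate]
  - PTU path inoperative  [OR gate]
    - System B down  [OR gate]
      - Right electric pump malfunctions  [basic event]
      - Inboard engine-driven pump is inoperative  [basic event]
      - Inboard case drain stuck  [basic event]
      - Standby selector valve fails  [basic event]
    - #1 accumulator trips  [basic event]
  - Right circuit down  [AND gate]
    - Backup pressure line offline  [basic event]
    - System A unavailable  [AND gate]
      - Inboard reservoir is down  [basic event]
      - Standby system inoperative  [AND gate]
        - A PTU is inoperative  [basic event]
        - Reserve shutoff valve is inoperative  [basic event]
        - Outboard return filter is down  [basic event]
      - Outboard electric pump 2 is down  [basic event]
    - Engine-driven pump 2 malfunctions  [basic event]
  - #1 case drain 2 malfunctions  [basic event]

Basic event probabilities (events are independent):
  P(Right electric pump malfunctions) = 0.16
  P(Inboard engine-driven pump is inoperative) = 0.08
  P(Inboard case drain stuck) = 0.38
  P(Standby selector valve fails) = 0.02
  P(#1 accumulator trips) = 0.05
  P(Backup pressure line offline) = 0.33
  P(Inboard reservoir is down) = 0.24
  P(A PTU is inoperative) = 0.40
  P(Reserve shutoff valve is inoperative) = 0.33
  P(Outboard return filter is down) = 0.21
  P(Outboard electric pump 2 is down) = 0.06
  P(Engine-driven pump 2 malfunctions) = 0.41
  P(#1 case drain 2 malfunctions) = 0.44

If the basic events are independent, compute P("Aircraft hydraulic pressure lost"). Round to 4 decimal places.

P(System B down) [OR] = 1 − (1−0.16) × (1−0.08) × (1−0.38) × (1−0.02) = 0.530447
P(PTU path inoperative) [OR] = 1 − (1−0.530447) × (1−0.05) = 0.553925
P(Standby system inoperative) [AND] = 0.40 × 0.33 × 0.21 = 0.027720
P(System A unavailable) [AND] = 0.24 × 0.027720 × 0.06 = 0.000399
P(Right circuit down) [AND] = 0.33 × 0.000399 × 0.41 = 0.000054
P(Aircraft hydraulic pressure lost) [OR] = 1 − (1−0.553925) × (1−0.000054) × (1−0.44) = 0.750211
Rounded to 4 decimal places: P(Aircraft hydraulic pressure lost) ≈ 0.7502.

0.7502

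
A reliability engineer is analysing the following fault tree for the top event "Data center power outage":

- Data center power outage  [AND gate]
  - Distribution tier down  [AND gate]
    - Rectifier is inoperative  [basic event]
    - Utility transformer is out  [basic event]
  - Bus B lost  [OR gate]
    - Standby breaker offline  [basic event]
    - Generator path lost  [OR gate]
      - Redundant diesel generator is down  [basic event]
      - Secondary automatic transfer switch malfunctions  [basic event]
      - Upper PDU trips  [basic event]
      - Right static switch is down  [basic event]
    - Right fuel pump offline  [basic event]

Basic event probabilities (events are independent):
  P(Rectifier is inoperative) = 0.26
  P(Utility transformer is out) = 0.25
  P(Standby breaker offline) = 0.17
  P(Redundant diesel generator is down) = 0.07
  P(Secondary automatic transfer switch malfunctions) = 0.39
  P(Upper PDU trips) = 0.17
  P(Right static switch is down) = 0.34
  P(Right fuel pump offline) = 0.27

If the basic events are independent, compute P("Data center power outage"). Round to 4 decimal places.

0.0528

P(Distribution tier down) [AND] = 0.26 × 0.25 = 0.065000
P(Generator path lost) [OR] = 1 − (1−0.07) × (1−0.39) × (1−0.17) × (1−0.34) = 0.689233
P(Bus B lost) [OR] = 1 − (1−0.17) × (1−0.689233) × (1−0.27) = 0.811706
P(Data center power outage) [AND] = 0.065000 × 0.811706 = 0.052761
Rounded to 4 decimal places: P(Data center power outage) ≈ 0.0528.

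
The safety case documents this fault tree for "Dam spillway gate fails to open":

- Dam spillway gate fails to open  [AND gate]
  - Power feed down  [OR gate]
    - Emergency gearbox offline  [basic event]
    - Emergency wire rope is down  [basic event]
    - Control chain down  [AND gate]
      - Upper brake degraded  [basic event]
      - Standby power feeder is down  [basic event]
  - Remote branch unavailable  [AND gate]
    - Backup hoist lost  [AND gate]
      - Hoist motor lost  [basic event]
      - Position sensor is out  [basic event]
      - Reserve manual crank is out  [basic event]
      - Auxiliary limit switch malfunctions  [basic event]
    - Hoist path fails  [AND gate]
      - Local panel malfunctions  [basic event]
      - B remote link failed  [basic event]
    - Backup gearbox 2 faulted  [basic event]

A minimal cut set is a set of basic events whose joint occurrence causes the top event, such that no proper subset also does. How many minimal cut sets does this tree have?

3

Control chain down [AND]: one cut set from each child combined → 1 × 1 = 1 cut set(s).
Power feed down [OR]: union of children's cut sets → 3 cut set(s).
Backup hoist lost [AND]: one cut set from each child combined → 1 × 1 × 1 × 1 = 1 cut set(s).
Hoist path fails [AND]: one cut set from each child combined → 1 × 1 = 1 cut set(s).
Remote branch unavailable [AND]: one cut set from each child combined → 1 × 1 × 1 = 1 cut set(s).
Dam spillway gate fails to open [AND]: one cut set from each child combined → 3 × 1 = 3 cut set(s).
Minimal cut sets: {Auxiliary limit switch malfunctions, B remote link failed, Backup gearbox 2 faulted, Emergency gearbox offline, Hoist motor lost, Local panel malfunctions, Position sensor is out, Reserve manual crank is out}; {Auxiliary limit switch malfunctions, B remote link failed, Backup gearbox 2 faulted, Emergency wire rope is down, Hoist motor lost, Local panel malfunctions, Position sensor is out, Reserve manual crank is out}; {Auxiliary limit switch malfunctions, B remote link failed, Backup gearbox 2 faulted, Hoist motor lost, Local panel malfunctions, Position sensor is out, Reserve manual crank is out, Standby power feeder is down, Upper brake degraded}.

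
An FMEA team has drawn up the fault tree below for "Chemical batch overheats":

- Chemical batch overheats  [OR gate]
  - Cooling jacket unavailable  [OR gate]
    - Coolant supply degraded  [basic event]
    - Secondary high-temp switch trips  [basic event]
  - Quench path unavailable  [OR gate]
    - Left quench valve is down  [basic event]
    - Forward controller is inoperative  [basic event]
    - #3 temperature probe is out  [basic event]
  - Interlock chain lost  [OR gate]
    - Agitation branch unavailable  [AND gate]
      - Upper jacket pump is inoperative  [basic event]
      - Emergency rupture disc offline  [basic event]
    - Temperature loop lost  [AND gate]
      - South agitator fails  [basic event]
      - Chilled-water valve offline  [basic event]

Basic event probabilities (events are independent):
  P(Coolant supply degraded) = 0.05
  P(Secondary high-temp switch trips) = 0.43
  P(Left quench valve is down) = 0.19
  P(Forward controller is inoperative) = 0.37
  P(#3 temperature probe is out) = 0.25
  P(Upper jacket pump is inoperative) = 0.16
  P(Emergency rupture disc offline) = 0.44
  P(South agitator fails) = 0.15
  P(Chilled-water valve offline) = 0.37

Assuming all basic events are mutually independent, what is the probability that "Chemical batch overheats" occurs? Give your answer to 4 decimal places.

P(Cooling jacket unavailable) [OR] = 1 − (1−0.05) × (1−0.43) = 0.458500
P(Quench path unavailable) [OR] = 1 − (1−0.19) × (1−0.37) × (1−0.25) = 0.617275
P(Agitation branch unavailable) [AND] = 0.16 × 0.44 = 0.070400
P(Temperature loop lost) [AND] = 0.15 × 0.37 = 0.055500
P(Interlock chain lost) [OR] = 1 − (1−0.070400) × (1−0.055500) = 0.121993
P(Chemical batch overheats) [OR] = 1 − (1−0.458500) × (1−0.617275) × (1−0.121993) = 0.818037
Rounded to 4 decimal places: P(Chemical batch overheats) ≈ 0.8180.

0.8180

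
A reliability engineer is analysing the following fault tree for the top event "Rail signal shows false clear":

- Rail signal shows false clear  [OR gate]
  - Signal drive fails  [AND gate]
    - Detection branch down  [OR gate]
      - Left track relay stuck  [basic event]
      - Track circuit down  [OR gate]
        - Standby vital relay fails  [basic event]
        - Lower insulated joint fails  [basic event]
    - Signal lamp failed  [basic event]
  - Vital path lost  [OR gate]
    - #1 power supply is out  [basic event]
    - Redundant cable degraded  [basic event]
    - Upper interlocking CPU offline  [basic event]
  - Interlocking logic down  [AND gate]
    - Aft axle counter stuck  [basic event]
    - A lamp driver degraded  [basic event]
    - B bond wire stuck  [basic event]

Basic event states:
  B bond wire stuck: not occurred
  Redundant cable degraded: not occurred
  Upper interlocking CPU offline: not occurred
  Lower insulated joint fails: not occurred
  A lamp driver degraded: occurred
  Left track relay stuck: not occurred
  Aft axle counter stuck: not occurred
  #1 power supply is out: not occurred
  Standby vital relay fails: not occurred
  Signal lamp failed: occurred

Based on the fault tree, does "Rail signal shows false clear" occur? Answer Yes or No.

No

Track circuit down [OR]: Standby vital relay fails=not, Lower insulated joint fails=not → no input occurs → does not occur.
Detection branch down [OR]: Left track relay stuck=not, Track circuit down=not → no input occurs → does not occur.
Signal drive fails [AND]: Detection branch down=not, Signal lamp failed=occurs → not all inputs occur → does not occur.
Vital path lost [OR]: #1 power supply is out=not, Redundant cable degraded=not, Upper interlocking CPU offline=not → no input occurs → does not occur.
Interlocking logic down [AND]: Aft axle counter stuck=not, A lamp driver degraded=occurs, B bond wire stuck=not → not all inputs occur → does not occur.
Rail signal shows false clear [OR]: Signal drive fails=not, Vital path lost=not, Interlocking logic down=not → no input occurs → does not occur.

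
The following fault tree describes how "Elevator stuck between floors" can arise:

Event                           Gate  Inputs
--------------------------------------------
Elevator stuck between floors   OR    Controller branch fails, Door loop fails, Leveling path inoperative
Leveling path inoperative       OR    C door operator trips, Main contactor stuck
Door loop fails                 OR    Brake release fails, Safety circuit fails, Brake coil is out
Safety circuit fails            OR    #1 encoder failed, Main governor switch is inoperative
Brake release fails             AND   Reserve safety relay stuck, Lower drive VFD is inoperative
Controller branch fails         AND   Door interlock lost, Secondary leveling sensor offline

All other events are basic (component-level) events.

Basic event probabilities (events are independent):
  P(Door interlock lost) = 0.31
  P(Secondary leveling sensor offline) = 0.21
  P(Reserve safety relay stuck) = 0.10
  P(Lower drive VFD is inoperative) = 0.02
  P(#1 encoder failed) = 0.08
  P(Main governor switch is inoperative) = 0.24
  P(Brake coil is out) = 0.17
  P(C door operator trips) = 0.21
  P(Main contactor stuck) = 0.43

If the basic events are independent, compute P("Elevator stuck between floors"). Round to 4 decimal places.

P(Controller branch fails) [AND] = 0.31 × 0.21 = 0.065100
P(Brake release fails) [AND] = 0.10 × 0.02 = 0.002000
P(Safety circuit fails) [OR] = 1 − (1−0.08) × (1−0.24) = 0.300800
P(Door loop fails) [OR] = 1 − (1−0.002000) × (1−0.300800) × (1−0.17) = 0.420825
P(Leveling path inoperative) [OR] = 1 − (1−0.21) × (1−0.43) = 0.549700
P(Elevator stuck between floors) [OR] = 1 − (1−0.065100) × (1−0.420825) × (1−0.549700) = 0.756176
Rounded to 4 decimal places: P(Elevator stuck between floors) ≈ 0.7562.

0.7562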